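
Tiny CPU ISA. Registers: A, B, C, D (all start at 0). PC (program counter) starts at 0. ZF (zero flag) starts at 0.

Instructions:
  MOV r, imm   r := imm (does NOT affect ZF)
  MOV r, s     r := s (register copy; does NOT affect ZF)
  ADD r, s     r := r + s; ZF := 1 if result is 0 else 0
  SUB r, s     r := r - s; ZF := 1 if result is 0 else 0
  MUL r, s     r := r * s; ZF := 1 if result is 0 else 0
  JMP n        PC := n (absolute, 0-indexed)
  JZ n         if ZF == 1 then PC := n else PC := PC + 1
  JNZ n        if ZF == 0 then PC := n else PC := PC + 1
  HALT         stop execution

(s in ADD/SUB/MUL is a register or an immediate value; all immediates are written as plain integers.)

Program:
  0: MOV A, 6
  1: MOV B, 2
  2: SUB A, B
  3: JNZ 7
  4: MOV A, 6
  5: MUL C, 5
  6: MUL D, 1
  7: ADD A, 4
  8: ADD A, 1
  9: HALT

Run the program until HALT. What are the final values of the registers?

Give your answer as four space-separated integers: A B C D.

Answer: 9 2 0 0

Derivation:
Step 1: PC=0 exec 'MOV A, 6'. After: A=6 B=0 C=0 D=0 ZF=0 PC=1
Step 2: PC=1 exec 'MOV B, 2'. After: A=6 B=2 C=0 D=0 ZF=0 PC=2
Step 3: PC=2 exec 'SUB A, B'. After: A=4 B=2 C=0 D=0 ZF=0 PC=3
Step 4: PC=3 exec 'JNZ 7'. After: A=4 B=2 C=0 D=0 ZF=0 PC=7
Step 5: PC=7 exec 'ADD A, 4'. After: A=8 B=2 C=0 D=0 ZF=0 PC=8
Step 6: PC=8 exec 'ADD A, 1'. After: A=9 B=2 C=0 D=0 ZF=0 PC=9
Step 7: PC=9 exec 'HALT'. After: A=9 B=2 C=0 D=0 ZF=0 PC=9 HALTED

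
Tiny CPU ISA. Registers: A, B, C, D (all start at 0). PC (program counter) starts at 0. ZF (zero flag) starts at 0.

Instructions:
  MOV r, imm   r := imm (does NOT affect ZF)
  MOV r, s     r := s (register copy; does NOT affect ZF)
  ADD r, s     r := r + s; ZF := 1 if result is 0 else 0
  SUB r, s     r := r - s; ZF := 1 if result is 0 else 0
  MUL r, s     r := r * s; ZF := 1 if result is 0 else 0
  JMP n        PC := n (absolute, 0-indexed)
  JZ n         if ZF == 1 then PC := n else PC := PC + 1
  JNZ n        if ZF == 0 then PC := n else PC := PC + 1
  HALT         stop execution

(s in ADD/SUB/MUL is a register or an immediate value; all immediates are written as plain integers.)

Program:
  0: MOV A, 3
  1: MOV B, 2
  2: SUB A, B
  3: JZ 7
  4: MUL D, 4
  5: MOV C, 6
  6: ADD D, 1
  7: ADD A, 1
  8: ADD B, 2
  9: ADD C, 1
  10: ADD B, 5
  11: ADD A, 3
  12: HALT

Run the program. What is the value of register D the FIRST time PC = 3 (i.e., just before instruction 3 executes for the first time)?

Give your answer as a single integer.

Step 1: PC=0 exec 'MOV A, 3'. After: A=3 B=0 C=0 D=0 ZF=0 PC=1
Step 2: PC=1 exec 'MOV B, 2'. After: A=3 B=2 C=0 D=0 ZF=0 PC=2
Step 3: PC=2 exec 'SUB A, B'. After: A=1 B=2 C=0 D=0 ZF=0 PC=3
First time PC=3: D=0

0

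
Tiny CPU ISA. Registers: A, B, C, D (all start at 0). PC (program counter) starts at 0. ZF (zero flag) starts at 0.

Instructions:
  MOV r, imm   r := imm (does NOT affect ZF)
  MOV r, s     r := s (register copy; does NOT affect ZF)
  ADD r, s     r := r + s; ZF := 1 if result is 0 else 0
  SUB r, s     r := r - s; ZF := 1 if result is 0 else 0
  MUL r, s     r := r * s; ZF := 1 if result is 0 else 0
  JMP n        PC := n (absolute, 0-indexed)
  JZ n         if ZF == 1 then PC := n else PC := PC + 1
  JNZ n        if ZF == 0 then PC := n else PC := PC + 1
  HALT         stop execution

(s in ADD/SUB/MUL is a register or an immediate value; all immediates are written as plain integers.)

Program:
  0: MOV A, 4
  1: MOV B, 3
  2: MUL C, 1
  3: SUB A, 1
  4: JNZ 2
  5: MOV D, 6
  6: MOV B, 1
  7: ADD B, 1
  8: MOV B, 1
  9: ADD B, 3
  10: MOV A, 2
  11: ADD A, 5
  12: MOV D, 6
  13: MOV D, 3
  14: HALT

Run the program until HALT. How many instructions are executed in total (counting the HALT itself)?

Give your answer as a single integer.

Step 1: PC=0 exec 'MOV A, 4'. After: A=4 B=0 C=0 D=0 ZF=0 PC=1
Step 2: PC=1 exec 'MOV B, 3'. After: A=4 B=3 C=0 D=0 ZF=0 PC=2
Step 3: PC=2 exec 'MUL C, 1'. After: A=4 B=3 C=0 D=0 ZF=1 PC=3
Step 4: PC=3 exec 'SUB A, 1'. After: A=3 B=3 C=0 D=0 ZF=0 PC=4
Step 5: PC=4 exec 'JNZ 2'. After: A=3 B=3 C=0 D=0 ZF=0 PC=2
Step 6: PC=2 exec 'MUL C, 1'. After: A=3 B=3 C=0 D=0 ZF=1 PC=3
Step 7: PC=3 exec 'SUB A, 1'. After: A=2 B=3 C=0 D=0 ZF=0 PC=4
Step 8: PC=4 exec 'JNZ 2'. After: A=2 B=3 C=0 D=0 ZF=0 PC=2
Step 9: PC=2 exec 'MUL C, 1'. After: A=2 B=3 C=0 D=0 ZF=1 PC=3
Step 10: PC=3 exec 'SUB A, 1'. After: A=1 B=3 C=0 D=0 ZF=0 PC=4
Step 11: PC=4 exec 'JNZ 2'. After: A=1 B=3 C=0 D=0 ZF=0 PC=2
Step 12: PC=2 exec 'MUL C, 1'. After: A=1 B=3 C=0 D=0 ZF=1 PC=3
Step 13: PC=3 exec 'SUB A, 1'. After: A=0 B=3 C=0 D=0 ZF=1 PC=4
Step 14: PC=4 exec 'JNZ 2'. After: A=0 B=3 C=0 D=0 ZF=1 PC=5
Step 15: PC=5 exec 'MOV D, 6'. After: A=0 B=3 C=0 D=6 ZF=1 PC=6
Step 16: PC=6 exec 'MOV B, 1'. After: A=0 B=1 C=0 D=6 ZF=1 PC=7
Step 17: PC=7 exec 'ADD B, 1'. After: A=0 B=2 C=0 D=6 ZF=0 PC=8
Step 18: PC=8 exec 'MOV B, 1'. After: A=0 B=1 C=0 D=6 ZF=0 PC=9
Step 19: PC=9 exec 'ADD B, 3'. After: A=0 B=4 C=0 D=6 ZF=0 PC=10
Step 20: PC=10 exec 'MOV A, 2'. After: A=2 B=4 C=0 D=6 ZF=0 PC=11
Step 21: PC=11 exec 'ADD A, 5'. After: A=7 B=4 C=0 D=6 ZF=0 PC=12
Step 22: PC=12 exec 'MOV D, 6'. After: A=7 B=4 C=0 D=6 ZF=0 PC=13
Step 23: PC=13 exec 'MOV D, 3'. After: A=7 B=4 C=0 D=3 ZF=0 PC=14
Step 24: PC=14 exec 'HALT'. After: A=7 B=4 C=0 D=3 ZF=0 PC=14 HALTED
Total instructions executed: 24

Answer: 24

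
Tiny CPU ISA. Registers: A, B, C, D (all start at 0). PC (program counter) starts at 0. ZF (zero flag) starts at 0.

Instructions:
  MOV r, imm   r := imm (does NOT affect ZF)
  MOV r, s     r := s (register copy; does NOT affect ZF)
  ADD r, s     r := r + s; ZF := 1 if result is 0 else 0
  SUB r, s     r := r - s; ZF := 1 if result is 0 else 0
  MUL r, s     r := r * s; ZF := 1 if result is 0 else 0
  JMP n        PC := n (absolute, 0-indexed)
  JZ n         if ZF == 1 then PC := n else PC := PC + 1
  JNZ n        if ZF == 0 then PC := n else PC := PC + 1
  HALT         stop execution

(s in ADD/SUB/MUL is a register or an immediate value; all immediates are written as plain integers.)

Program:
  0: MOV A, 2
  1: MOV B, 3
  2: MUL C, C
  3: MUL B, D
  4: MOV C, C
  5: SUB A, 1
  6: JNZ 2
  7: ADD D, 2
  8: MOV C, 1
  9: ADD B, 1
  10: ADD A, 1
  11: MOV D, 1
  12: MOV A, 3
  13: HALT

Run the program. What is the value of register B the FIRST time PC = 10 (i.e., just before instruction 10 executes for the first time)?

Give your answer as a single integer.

Step 1: PC=0 exec 'MOV A, 2'. After: A=2 B=0 C=0 D=0 ZF=0 PC=1
Step 2: PC=1 exec 'MOV B, 3'. After: A=2 B=3 C=0 D=0 ZF=0 PC=2
Step 3: PC=2 exec 'MUL C, C'. After: A=2 B=3 C=0 D=0 ZF=1 PC=3
Step 4: PC=3 exec 'MUL B, D'. After: A=2 B=0 C=0 D=0 ZF=1 PC=4
Step 5: PC=4 exec 'MOV C, C'. After: A=2 B=0 C=0 D=0 ZF=1 PC=5
Step 6: PC=5 exec 'SUB A, 1'. After: A=1 B=0 C=0 D=0 ZF=0 PC=6
Step 7: PC=6 exec 'JNZ 2'. After: A=1 B=0 C=0 D=0 ZF=0 PC=2
Step 8: PC=2 exec 'MUL C, C'. After: A=1 B=0 C=0 D=0 ZF=1 PC=3
Step 9: PC=3 exec 'MUL B, D'. After: A=1 B=0 C=0 D=0 ZF=1 PC=4
Step 10: PC=4 exec 'MOV C, C'. After: A=1 B=0 C=0 D=0 ZF=1 PC=5
Step 11: PC=5 exec 'SUB A, 1'. After: A=0 B=0 C=0 D=0 ZF=1 PC=6
Step 12: PC=6 exec 'JNZ 2'. After: A=0 B=0 C=0 D=0 ZF=1 PC=7
Step 13: PC=7 exec 'ADD D, 2'. After: A=0 B=0 C=0 D=2 ZF=0 PC=8
Step 14: PC=8 exec 'MOV C, 1'. After: A=0 B=0 C=1 D=2 ZF=0 PC=9
Step 15: PC=9 exec 'ADD B, 1'. After: A=0 B=1 C=1 D=2 ZF=0 PC=10
First time PC=10: B=1

1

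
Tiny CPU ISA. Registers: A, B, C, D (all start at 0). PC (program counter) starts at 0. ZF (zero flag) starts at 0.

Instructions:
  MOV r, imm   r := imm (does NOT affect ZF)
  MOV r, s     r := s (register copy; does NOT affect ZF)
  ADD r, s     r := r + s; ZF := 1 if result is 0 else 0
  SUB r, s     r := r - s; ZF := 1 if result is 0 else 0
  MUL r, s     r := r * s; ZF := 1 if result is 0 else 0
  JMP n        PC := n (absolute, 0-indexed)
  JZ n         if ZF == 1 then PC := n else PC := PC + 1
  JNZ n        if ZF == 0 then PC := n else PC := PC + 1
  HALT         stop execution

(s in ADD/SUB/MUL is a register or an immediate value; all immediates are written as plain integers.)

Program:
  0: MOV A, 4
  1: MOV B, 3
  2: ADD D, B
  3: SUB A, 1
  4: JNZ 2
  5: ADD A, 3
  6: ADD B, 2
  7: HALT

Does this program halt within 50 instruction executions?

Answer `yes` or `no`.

Step 1: PC=0 exec 'MOV A, 4'. After: A=4 B=0 C=0 D=0 ZF=0 PC=1
Step 2: PC=1 exec 'MOV B, 3'. After: A=4 B=3 C=0 D=0 ZF=0 PC=2
Step 3: PC=2 exec 'ADD D, B'. After: A=4 B=3 C=0 D=3 ZF=0 PC=3
Step 4: PC=3 exec 'SUB A, 1'. After: A=3 B=3 C=0 D=3 ZF=0 PC=4
Step 5: PC=4 exec 'JNZ 2'. After: A=3 B=3 C=0 D=3 ZF=0 PC=2
Step 6: PC=2 exec 'ADD D, B'. After: A=3 B=3 C=0 D=6 ZF=0 PC=3
Step 7: PC=3 exec 'SUB A, 1'. After: A=2 B=3 C=0 D=6 ZF=0 PC=4
Step 8: PC=4 exec 'JNZ 2'. After: A=2 B=3 C=0 D=6 ZF=0 PC=2
Step 9: PC=2 exec 'ADD D, B'. After: A=2 B=3 C=0 D=9 ZF=0 PC=3
Step 10: PC=3 exec 'SUB A, 1'. After: A=1 B=3 C=0 D=9 ZF=0 PC=4
Step 11: PC=4 exec 'JNZ 2'. After: A=1 B=3 C=0 D=9 ZF=0 PC=2
Step 12: PC=2 exec 'ADD D, B'. After: A=1 B=3 C=0 D=12 ZF=0 PC=3
Step 13: PC=3 exec 'SUB A, 1'. After: A=0 B=3 C=0 D=12 ZF=1 PC=4
Step 14: PC=4 exec 'JNZ 2'. After: A=0 B=3 C=0 D=12 ZF=1 PC=5
Step 15: PC=5 exec 'ADD A, 3'. After: A=3 B=3 C=0 D=12 ZF=0 PC=6
Step 16: PC=6 exec 'ADD B, 2'. After: A=3 B=5 C=0 D=12 ZF=0 PC=7
Step 17: PC=7 exec 'HALT'. After: A=3 B=5 C=0 D=12 ZF=0 PC=7 HALTED

Answer: yes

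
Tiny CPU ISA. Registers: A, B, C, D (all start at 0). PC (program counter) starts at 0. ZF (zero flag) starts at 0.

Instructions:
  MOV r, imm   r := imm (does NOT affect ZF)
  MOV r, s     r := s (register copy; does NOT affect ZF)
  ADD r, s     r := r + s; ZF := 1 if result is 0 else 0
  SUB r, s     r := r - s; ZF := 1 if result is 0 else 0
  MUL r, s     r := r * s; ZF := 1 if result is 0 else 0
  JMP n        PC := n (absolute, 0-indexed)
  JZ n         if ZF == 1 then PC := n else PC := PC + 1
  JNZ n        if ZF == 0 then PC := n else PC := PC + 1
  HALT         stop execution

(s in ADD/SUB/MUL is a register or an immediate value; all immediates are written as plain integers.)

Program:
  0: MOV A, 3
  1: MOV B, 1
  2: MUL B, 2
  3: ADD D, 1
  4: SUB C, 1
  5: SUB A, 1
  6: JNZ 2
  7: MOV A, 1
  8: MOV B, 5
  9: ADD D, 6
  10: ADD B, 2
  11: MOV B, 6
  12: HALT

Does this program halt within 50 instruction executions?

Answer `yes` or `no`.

Step 1: PC=0 exec 'MOV A, 3'. After: A=3 B=0 C=0 D=0 ZF=0 PC=1
Step 2: PC=1 exec 'MOV B, 1'. After: A=3 B=1 C=0 D=0 ZF=0 PC=2
Step 3: PC=2 exec 'MUL B, 2'. After: A=3 B=2 C=0 D=0 ZF=0 PC=3
Step 4: PC=3 exec 'ADD D, 1'. After: A=3 B=2 C=0 D=1 ZF=0 PC=4
Step 5: PC=4 exec 'SUB C, 1'. After: A=3 B=2 C=-1 D=1 ZF=0 PC=5
Step 6: PC=5 exec 'SUB A, 1'. After: A=2 B=2 C=-1 D=1 ZF=0 PC=6
Step 7: PC=6 exec 'JNZ 2'. After: A=2 B=2 C=-1 D=1 ZF=0 PC=2
Step 8: PC=2 exec 'MUL B, 2'. After: A=2 B=4 C=-1 D=1 ZF=0 PC=3
Step 9: PC=3 exec 'ADD D, 1'. After: A=2 B=4 C=-1 D=2 ZF=0 PC=4
Step 10: PC=4 exec 'SUB C, 1'. After: A=2 B=4 C=-2 D=2 ZF=0 PC=5
Step 11: PC=5 exec 'SUB A, 1'. After: A=1 B=4 C=-2 D=2 ZF=0 PC=6
Step 12: PC=6 exec 'JNZ 2'. After: A=1 B=4 C=-2 D=2 ZF=0 PC=2
Step 13: PC=2 exec 'MUL B, 2'. After: A=1 B=8 C=-2 D=2 ZF=0 PC=3
Step 14: PC=3 exec 'ADD D, 1'. After: A=1 B=8 C=-2 D=3 ZF=0 PC=4
Step 15: PC=4 exec 'SUB C, 1'. After: A=1 B=8 C=-3 D=3 ZF=0 PC=5
Step 16: PC=5 exec 'SUB A, 1'. After: A=0 B=8 C=-3 D=3 ZF=1 PC=6
Step 17: PC=6 exec 'JNZ 2'. After: A=0 B=8 C=-3 D=3 ZF=1 PC=7
Step 18: PC=7 exec 'MOV A, 1'. After: A=1 B=8 C=-3 D=3 ZF=1 PC=8
Step 19: PC=8 exec 'MOV B, 5'. After: A=1 B=5 C=-3 D=3 ZF=1 PC=9
Step 20: PC=9 exec 'ADD D, 6'. After: A=1 B=5 C=-3 D=9 ZF=0 PC=10
Step 21: PC=10 exec 'ADD B, 2'. After: A=1 B=7 C=-3 D=9 ZF=0 PC=11
Step 22: PC=11 exec 'MOV B, 6'. After: A=1 B=6 C=-3 D=9 ZF=0 PC=12
Step 23: PC=12 exec 'HALT'. After: A=1 B=6 C=-3 D=9 ZF=0 PC=12 HALTED

Answer: yes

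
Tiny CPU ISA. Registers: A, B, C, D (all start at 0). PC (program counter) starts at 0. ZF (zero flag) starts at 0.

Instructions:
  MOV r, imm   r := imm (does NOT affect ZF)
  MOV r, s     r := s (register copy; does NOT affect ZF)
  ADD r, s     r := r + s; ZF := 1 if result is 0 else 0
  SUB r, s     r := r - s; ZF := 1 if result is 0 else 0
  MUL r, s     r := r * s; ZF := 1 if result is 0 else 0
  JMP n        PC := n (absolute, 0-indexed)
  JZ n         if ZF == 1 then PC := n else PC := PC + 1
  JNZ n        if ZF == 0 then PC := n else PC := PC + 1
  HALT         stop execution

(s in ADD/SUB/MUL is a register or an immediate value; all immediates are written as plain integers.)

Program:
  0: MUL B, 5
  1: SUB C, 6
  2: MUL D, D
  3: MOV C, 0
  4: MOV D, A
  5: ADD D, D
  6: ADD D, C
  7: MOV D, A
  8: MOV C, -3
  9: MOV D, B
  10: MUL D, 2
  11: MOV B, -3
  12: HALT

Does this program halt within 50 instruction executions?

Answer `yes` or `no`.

Step 1: PC=0 exec 'MUL B, 5'. After: A=0 B=0 C=0 D=0 ZF=1 PC=1
Step 2: PC=1 exec 'SUB C, 6'. After: A=0 B=0 C=-6 D=0 ZF=0 PC=2
Step 3: PC=2 exec 'MUL D, D'. After: A=0 B=0 C=-6 D=0 ZF=1 PC=3
Step 4: PC=3 exec 'MOV C, 0'. After: A=0 B=0 C=0 D=0 ZF=1 PC=4
Step 5: PC=4 exec 'MOV D, A'. After: A=0 B=0 C=0 D=0 ZF=1 PC=5
Step 6: PC=5 exec 'ADD D, D'. After: A=0 B=0 C=0 D=0 ZF=1 PC=6
Step 7: PC=6 exec 'ADD D, C'. After: A=0 B=0 C=0 D=0 ZF=1 PC=7
Step 8: PC=7 exec 'MOV D, A'. After: A=0 B=0 C=0 D=0 ZF=1 PC=8
Step 9: PC=8 exec 'MOV C, -3'. After: A=0 B=0 C=-3 D=0 ZF=1 PC=9
Step 10: PC=9 exec 'MOV D, B'. After: A=0 B=0 C=-3 D=0 ZF=1 PC=10
Step 11: PC=10 exec 'MUL D, 2'. After: A=0 B=0 C=-3 D=0 ZF=1 PC=11
Step 12: PC=11 exec 'MOV B, -3'. After: A=0 B=-3 C=-3 D=0 ZF=1 PC=12
Step 13: PC=12 exec 'HALT'. After: A=0 B=-3 C=-3 D=0 ZF=1 PC=12 HALTED

Answer: yes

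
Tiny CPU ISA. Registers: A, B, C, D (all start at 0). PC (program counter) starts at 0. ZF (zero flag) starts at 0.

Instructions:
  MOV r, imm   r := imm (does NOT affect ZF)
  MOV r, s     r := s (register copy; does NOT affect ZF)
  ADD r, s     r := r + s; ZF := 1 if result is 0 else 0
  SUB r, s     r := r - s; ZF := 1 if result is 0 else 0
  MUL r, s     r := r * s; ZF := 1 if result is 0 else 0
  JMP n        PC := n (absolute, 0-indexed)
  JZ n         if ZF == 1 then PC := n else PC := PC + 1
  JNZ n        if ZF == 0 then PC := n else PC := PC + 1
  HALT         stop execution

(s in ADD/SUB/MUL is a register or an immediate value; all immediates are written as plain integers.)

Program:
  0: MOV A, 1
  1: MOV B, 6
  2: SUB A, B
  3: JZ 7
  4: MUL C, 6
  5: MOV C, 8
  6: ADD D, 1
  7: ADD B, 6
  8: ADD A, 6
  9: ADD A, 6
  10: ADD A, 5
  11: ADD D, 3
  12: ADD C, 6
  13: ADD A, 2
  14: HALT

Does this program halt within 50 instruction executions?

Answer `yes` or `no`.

Answer: yes

Derivation:
Step 1: PC=0 exec 'MOV A, 1'. After: A=1 B=0 C=0 D=0 ZF=0 PC=1
Step 2: PC=1 exec 'MOV B, 6'. After: A=1 B=6 C=0 D=0 ZF=0 PC=2
Step 3: PC=2 exec 'SUB A, B'. After: A=-5 B=6 C=0 D=0 ZF=0 PC=3
Step 4: PC=3 exec 'JZ 7'. After: A=-5 B=6 C=0 D=0 ZF=0 PC=4
Step 5: PC=4 exec 'MUL C, 6'. After: A=-5 B=6 C=0 D=0 ZF=1 PC=5
Step 6: PC=5 exec 'MOV C, 8'. After: A=-5 B=6 C=8 D=0 ZF=1 PC=6
Step 7: PC=6 exec 'ADD D, 1'. After: A=-5 B=6 C=8 D=1 ZF=0 PC=7
Step 8: PC=7 exec 'ADD B, 6'. After: A=-5 B=12 C=8 D=1 ZF=0 PC=8
Step 9: PC=8 exec 'ADD A, 6'. After: A=1 B=12 C=8 D=1 ZF=0 PC=9
Step 10: PC=9 exec 'ADD A, 6'. After: A=7 B=12 C=8 D=1 ZF=0 PC=10
Step 11: PC=10 exec 'ADD A, 5'. After: A=12 B=12 C=8 D=1 ZF=0 PC=11
Step 12: PC=11 exec 'ADD D, 3'. After: A=12 B=12 C=8 D=4 ZF=0 PC=12
Step 13: PC=12 exec 'ADD C, 6'. After: A=12 B=12 C=14 D=4 ZF=0 PC=13
Step 14: PC=13 exec 'ADD A, 2'. After: A=14 B=12 C=14 D=4 ZF=0 PC=14
Step 15: PC=14 exec 'HALT'. After: A=14 B=12 C=14 D=4 ZF=0 PC=14 HALTED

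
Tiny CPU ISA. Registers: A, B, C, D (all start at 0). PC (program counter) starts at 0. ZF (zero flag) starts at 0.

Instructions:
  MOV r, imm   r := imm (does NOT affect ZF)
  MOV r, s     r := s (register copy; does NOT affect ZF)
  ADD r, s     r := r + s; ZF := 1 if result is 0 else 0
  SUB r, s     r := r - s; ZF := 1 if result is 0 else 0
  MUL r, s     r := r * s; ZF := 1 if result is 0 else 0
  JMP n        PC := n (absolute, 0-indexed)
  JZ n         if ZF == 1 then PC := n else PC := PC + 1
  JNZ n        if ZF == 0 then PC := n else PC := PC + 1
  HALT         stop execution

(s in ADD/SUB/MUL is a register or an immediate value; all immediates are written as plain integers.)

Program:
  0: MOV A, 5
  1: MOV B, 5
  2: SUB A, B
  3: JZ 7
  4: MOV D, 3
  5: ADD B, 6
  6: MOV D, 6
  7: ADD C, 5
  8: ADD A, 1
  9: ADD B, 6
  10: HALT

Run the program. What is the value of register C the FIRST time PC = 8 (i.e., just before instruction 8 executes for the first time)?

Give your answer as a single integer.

Step 1: PC=0 exec 'MOV A, 5'. After: A=5 B=0 C=0 D=0 ZF=0 PC=1
Step 2: PC=1 exec 'MOV B, 5'. After: A=5 B=5 C=0 D=0 ZF=0 PC=2
Step 3: PC=2 exec 'SUB A, B'. After: A=0 B=5 C=0 D=0 ZF=1 PC=3
Step 4: PC=3 exec 'JZ 7'. After: A=0 B=5 C=0 D=0 ZF=1 PC=7
Step 5: PC=7 exec 'ADD C, 5'. After: A=0 B=5 C=5 D=0 ZF=0 PC=8
First time PC=8: C=5

5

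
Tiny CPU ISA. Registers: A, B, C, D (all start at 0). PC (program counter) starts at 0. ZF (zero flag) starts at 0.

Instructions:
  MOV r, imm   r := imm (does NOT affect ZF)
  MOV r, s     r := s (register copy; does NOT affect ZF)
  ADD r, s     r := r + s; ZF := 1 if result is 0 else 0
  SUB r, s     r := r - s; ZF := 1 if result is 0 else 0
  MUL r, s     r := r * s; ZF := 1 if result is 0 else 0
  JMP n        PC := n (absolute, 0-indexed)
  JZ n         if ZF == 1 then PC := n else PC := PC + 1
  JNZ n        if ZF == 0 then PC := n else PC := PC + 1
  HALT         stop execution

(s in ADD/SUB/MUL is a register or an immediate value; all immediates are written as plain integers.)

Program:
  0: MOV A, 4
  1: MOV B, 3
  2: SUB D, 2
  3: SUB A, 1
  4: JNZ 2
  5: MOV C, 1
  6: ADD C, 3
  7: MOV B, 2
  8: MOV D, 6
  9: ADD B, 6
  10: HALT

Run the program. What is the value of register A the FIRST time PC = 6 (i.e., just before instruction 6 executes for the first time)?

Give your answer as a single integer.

Step 1: PC=0 exec 'MOV A, 4'. After: A=4 B=0 C=0 D=0 ZF=0 PC=1
Step 2: PC=1 exec 'MOV B, 3'. After: A=4 B=3 C=0 D=0 ZF=0 PC=2
Step 3: PC=2 exec 'SUB D, 2'. After: A=4 B=3 C=0 D=-2 ZF=0 PC=3
Step 4: PC=3 exec 'SUB A, 1'. After: A=3 B=3 C=0 D=-2 ZF=0 PC=4
Step 5: PC=4 exec 'JNZ 2'. After: A=3 B=3 C=0 D=-2 ZF=0 PC=2
Step 6: PC=2 exec 'SUB D, 2'. After: A=3 B=3 C=0 D=-4 ZF=0 PC=3
Step 7: PC=3 exec 'SUB A, 1'. After: A=2 B=3 C=0 D=-4 ZF=0 PC=4
Step 8: PC=4 exec 'JNZ 2'. After: A=2 B=3 C=0 D=-4 ZF=0 PC=2
Step 9: PC=2 exec 'SUB D, 2'. After: A=2 B=3 C=0 D=-6 ZF=0 PC=3
Step 10: PC=3 exec 'SUB A, 1'. After: A=1 B=3 C=0 D=-6 ZF=0 PC=4
Step 11: PC=4 exec 'JNZ 2'. After: A=1 B=3 C=0 D=-6 ZF=0 PC=2
Step 12: PC=2 exec 'SUB D, 2'. After: A=1 B=3 C=0 D=-8 ZF=0 PC=3
Step 13: PC=3 exec 'SUB A, 1'. After: A=0 B=3 C=0 D=-8 ZF=1 PC=4
Step 14: PC=4 exec 'JNZ 2'. After: A=0 B=3 C=0 D=-8 ZF=1 PC=5
Step 15: PC=5 exec 'MOV C, 1'. After: A=0 B=3 C=1 D=-8 ZF=1 PC=6
First time PC=6: A=0

0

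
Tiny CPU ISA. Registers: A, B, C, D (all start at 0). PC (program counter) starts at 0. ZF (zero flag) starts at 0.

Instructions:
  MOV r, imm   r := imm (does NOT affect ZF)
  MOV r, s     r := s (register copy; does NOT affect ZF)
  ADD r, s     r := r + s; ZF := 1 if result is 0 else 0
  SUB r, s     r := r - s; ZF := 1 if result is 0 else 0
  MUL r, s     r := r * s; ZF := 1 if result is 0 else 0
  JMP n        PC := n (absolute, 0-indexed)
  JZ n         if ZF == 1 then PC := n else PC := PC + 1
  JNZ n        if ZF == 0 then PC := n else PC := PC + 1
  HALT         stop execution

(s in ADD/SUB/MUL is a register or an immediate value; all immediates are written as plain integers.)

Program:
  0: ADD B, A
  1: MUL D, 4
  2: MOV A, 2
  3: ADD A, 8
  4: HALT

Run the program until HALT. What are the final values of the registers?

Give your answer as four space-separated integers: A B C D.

Step 1: PC=0 exec 'ADD B, A'. After: A=0 B=0 C=0 D=0 ZF=1 PC=1
Step 2: PC=1 exec 'MUL D, 4'. After: A=0 B=0 C=0 D=0 ZF=1 PC=2
Step 3: PC=2 exec 'MOV A, 2'. After: A=2 B=0 C=0 D=0 ZF=1 PC=3
Step 4: PC=3 exec 'ADD A, 8'. After: A=10 B=0 C=0 D=0 ZF=0 PC=4
Step 5: PC=4 exec 'HALT'. After: A=10 B=0 C=0 D=0 ZF=0 PC=4 HALTED

Answer: 10 0 0 0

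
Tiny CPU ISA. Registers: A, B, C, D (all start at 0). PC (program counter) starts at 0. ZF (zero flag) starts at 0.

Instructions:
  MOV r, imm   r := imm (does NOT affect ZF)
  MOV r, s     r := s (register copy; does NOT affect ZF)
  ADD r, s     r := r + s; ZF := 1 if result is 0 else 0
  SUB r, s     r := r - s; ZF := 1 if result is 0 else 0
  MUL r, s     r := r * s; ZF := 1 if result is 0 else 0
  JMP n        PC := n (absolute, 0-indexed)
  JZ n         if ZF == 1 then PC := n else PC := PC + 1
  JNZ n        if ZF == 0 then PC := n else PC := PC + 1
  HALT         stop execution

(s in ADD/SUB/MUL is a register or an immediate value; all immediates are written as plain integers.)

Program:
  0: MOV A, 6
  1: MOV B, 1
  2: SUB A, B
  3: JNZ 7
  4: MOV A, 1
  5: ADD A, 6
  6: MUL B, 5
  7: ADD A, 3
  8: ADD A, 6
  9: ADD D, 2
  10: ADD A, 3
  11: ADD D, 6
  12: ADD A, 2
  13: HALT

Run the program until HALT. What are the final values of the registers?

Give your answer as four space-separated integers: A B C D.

Answer: 19 1 0 8

Derivation:
Step 1: PC=0 exec 'MOV A, 6'. After: A=6 B=0 C=0 D=0 ZF=0 PC=1
Step 2: PC=1 exec 'MOV B, 1'. After: A=6 B=1 C=0 D=0 ZF=0 PC=2
Step 3: PC=2 exec 'SUB A, B'. After: A=5 B=1 C=0 D=0 ZF=0 PC=3
Step 4: PC=3 exec 'JNZ 7'. After: A=5 B=1 C=0 D=0 ZF=0 PC=7
Step 5: PC=7 exec 'ADD A, 3'. After: A=8 B=1 C=0 D=0 ZF=0 PC=8
Step 6: PC=8 exec 'ADD A, 6'. After: A=14 B=1 C=0 D=0 ZF=0 PC=9
Step 7: PC=9 exec 'ADD D, 2'. After: A=14 B=1 C=0 D=2 ZF=0 PC=10
Step 8: PC=10 exec 'ADD A, 3'. After: A=17 B=1 C=0 D=2 ZF=0 PC=11
Step 9: PC=11 exec 'ADD D, 6'. After: A=17 B=1 C=0 D=8 ZF=0 PC=12
Step 10: PC=12 exec 'ADD A, 2'. After: A=19 B=1 C=0 D=8 ZF=0 PC=13
Step 11: PC=13 exec 'HALT'. After: A=19 B=1 C=0 D=8 ZF=0 PC=13 HALTED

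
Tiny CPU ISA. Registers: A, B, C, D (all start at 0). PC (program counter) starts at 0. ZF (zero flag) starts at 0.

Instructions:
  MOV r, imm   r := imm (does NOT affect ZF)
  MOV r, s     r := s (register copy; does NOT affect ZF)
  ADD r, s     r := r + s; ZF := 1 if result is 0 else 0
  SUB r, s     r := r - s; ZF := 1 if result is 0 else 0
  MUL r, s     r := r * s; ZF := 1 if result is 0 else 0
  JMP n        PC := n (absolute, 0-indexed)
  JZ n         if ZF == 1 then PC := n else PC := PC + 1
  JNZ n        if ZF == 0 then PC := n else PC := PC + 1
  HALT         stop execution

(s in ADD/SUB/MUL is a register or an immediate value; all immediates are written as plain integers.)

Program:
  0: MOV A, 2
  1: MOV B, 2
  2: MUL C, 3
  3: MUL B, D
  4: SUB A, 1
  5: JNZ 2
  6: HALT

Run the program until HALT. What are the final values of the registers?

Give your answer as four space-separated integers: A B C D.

Step 1: PC=0 exec 'MOV A, 2'. After: A=2 B=0 C=0 D=0 ZF=0 PC=1
Step 2: PC=1 exec 'MOV B, 2'. After: A=2 B=2 C=0 D=0 ZF=0 PC=2
Step 3: PC=2 exec 'MUL C, 3'. After: A=2 B=2 C=0 D=0 ZF=1 PC=3
Step 4: PC=3 exec 'MUL B, D'. After: A=2 B=0 C=0 D=0 ZF=1 PC=4
Step 5: PC=4 exec 'SUB A, 1'. After: A=1 B=0 C=0 D=0 ZF=0 PC=5
Step 6: PC=5 exec 'JNZ 2'. After: A=1 B=0 C=0 D=0 ZF=0 PC=2
Step 7: PC=2 exec 'MUL C, 3'. After: A=1 B=0 C=0 D=0 ZF=1 PC=3
Step 8: PC=3 exec 'MUL B, D'. After: A=1 B=0 C=0 D=0 ZF=1 PC=4
Step 9: PC=4 exec 'SUB A, 1'. After: A=0 B=0 C=0 D=0 ZF=1 PC=5
Step 10: PC=5 exec 'JNZ 2'. After: A=0 B=0 C=0 D=0 ZF=1 PC=6
Step 11: PC=6 exec 'HALT'. After: A=0 B=0 C=0 D=0 ZF=1 PC=6 HALTED

Answer: 0 0 0 0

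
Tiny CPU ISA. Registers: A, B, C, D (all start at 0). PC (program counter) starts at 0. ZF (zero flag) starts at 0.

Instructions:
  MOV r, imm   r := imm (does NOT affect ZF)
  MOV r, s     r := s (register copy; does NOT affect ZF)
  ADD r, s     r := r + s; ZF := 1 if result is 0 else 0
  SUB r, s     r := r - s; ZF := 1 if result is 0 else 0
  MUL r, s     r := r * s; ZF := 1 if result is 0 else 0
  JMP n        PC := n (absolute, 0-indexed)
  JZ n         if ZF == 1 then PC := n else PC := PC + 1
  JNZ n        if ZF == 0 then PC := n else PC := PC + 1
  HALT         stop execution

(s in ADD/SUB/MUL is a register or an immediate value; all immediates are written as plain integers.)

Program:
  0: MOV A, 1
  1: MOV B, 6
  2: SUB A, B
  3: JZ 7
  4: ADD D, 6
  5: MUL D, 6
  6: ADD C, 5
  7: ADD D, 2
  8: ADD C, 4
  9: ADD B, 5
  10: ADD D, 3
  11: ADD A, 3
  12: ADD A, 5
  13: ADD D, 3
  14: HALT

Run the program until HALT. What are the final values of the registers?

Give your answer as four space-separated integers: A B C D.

Answer: 3 11 9 44

Derivation:
Step 1: PC=0 exec 'MOV A, 1'. After: A=1 B=0 C=0 D=0 ZF=0 PC=1
Step 2: PC=1 exec 'MOV B, 6'. After: A=1 B=6 C=0 D=0 ZF=0 PC=2
Step 3: PC=2 exec 'SUB A, B'. After: A=-5 B=6 C=0 D=0 ZF=0 PC=3
Step 4: PC=3 exec 'JZ 7'. After: A=-5 B=6 C=0 D=0 ZF=0 PC=4
Step 5: PC=4 exec 'ADD D, 6'. After: A=-5 B=6 C=0 D=6 ZF=0 PC=5
Step 6: PC=5 exec 'MUL D, 6'. After: A=-5 B=6 C=0 D=36 ZF=0 PC=6
Step 7: PC=6 exec 'ADD C, 5'. After: A=-5 B=6 C=5 D=36 ZF=0 PC=7
Step 8: PC=7 exec 'ADD D, 2'. After: A=-5 B=6 C=5 D=38 ZF=0 PC=8
Step 9: PC=8 exec 'ADD C, 4'. After: A=-5 B=6 C=9 D=38 ZF=0 PC=9
Step 10: PC=9 exec 'ADD B, 5'. After: A=-5 B=11 C=9 D=38 ZF=0 PC=10
Step 11: PC=10 exec 'ADD D, 3'. After: A=-5 B=11 C=9 D=41 ZF=0 PC=11
Step 12: PC=11 exec 'ADD A, 3'. After: A=-2 B=11 C=9 D=41 ZF=0 PC=12
Step 13: PC=12 exec 'ADD A, 5'. After: A=3 B=11 C=9 D=41 ZF=0 PC=13
Step 14: PC=13 exec 'ADD D, 3'. After: A=3 B=11 C=9 D=44 ZF=0 PC=14
Step 15: PC=14 exec 'HALT'. After: A=3 B=11 C=9 D=44 ZF=0 PC=14 HALTED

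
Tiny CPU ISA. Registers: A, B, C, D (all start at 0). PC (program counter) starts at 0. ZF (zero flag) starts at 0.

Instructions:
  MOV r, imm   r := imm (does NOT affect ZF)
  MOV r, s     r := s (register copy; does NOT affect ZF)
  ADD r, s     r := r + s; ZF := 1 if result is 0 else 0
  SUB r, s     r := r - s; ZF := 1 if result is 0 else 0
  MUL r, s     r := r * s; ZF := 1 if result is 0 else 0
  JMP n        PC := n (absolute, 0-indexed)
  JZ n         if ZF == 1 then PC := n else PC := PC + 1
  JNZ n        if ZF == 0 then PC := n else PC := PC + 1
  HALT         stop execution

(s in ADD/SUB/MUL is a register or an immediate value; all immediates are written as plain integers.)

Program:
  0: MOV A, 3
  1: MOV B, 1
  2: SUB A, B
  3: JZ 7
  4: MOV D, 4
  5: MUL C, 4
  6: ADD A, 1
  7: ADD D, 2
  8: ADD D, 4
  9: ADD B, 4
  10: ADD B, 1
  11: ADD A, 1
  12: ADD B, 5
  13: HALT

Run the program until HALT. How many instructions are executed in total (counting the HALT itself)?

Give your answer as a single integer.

Step 1: PC=0 exec 'MOV A, 3'. After: A=3 B=0 C=0 D=0 ZF=0 PC=1
Step 2: PC=1 exec 'MOV B, 1'. After: A=3 B=1 C=0 D=0 ZF=0 PC=2
Step 3: PC=2 exec 'SUB A, B'. After: A=2 B=1 C=0 D=0 ZF=0 PC=3
Step 4: PC=3 exec 'JZ 7'. After: A=2 B=1 C=0 D=0 ZF=0 PC=4
Step 5: PC=4 exec 'MOV D, 4'. After: A=2 B=1 C=0 D=4 ZF=0 PC=5
Step 6: PC=5 exec 'MUL C, 4'. After: A=2 B=1 C=0 D=4 ZF=1 PC=6
Step 7: PC=6 exec 'ADD A, 1'. After: A=3 B=1 C=0 D=4 ZF=0 PC=7
Step 8: PC=7 exec 'ADD D, 2'. After: A=3 B=1 C=0 D=6 ZF=0 PC=8
Step 9: PC=8 exec 'ADD D, 4'. After: A=3 B=1 C=0 D=10 ZF=0 PC=9
Step 10: PC=9 exec 'ADD B, 4'. After: A=3 B=5 C=0 D=10 ZF=0 PC=10
Step 11: PC=10 exec 'ADD B, 1'. After: A=3 B=6 C=0 D=10 ZF=0 PC=11
Step 12: PC=11 exec 'ADD A, 1'. After: A=4 B=6 C=0 D=10 ZF=0 PC=12
Step 13: PC=12 exec 'ADD B, 5'. After: A=4 B=11 C=0 D=10 ZF=0 PC=13
Step 14: PC=13 exec 'HALT'. After: A=4 B=11 C=0 D=10 ZF=0 PC=13 HALTED
Total instructions executed: 14

Answer: 14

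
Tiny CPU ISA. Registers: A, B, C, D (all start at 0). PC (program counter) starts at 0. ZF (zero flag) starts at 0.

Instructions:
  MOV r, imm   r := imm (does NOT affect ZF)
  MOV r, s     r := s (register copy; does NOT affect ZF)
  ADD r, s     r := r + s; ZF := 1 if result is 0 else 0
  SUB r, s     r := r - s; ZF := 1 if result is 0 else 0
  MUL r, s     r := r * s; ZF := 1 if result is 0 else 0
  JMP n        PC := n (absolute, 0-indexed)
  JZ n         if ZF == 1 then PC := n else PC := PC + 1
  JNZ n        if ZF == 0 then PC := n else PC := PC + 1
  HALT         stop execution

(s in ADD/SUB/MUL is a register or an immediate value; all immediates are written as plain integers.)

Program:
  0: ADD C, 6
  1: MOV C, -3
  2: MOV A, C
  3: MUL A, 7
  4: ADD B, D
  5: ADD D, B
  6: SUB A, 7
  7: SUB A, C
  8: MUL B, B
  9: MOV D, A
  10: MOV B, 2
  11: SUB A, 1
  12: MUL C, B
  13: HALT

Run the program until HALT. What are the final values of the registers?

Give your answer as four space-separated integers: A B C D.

Answer: -26 2 -6 -25

Derivation:
Step 1: PC=0 exec 'ADD C, 6'. After: A=0 B=0 C=6 D=0 ZF=0 PC=1
Step 2: PC=1 exec 'MOV C, -3'. After: A=0 B=0 C=-3 D=0 ZF=0 PC=2
Step 3: PC=2 exec 'MOV A, C'. After: A=-3 B=0 C=-3 D=0 ZF=0 PC=3
Step 4: PC=3 exec 'MUL A, 7'. After: A=-21 B=0 C=-3 D=0 ZF=0 PC=4
Step 5: PC=4 exec 'ADD B, D'. After: A=-21 B=0 C=-3 D=0 ZF=1 PC=5
Step 6: PC=5 exec 'ADD D, B'. After: A=-21 B=0 C=-3 D=0 ZF=1 PC=6
Step 7: PC=6 exec 'SUB A, 7'. After: A=-28 B=0 C=-3 D=0 ZF=0 PC=7
Step 8: PC=7 exec 'SUB A, C'. After: A=-25 B=0 C=-3 D=0 ZF=0 PC=8
Step 9: PC=8 exec 'MUL B, B'. After: A=-25 B=0 C=-3 D=0 ZF=1 PC=9
Step 10: PC=9 exec 'MOV D, A'. After: A=-25 B=0 C=-3 D=-25 ZF=1 PC=10
Step 11: PC=10 exec 'MOV B, 2'. After: A=-25 B=2 C=-3 D=-25 ZF=1 PC=11
Step 12: PC=11 exec 'SUB A, 1'. After: A=-26 B=2 C=-3 D=-25 ZF=0 PC=12
Step 13: PC=12 exec 'MUL C, B'. After: A=-26 B=2 C=-6 D=-25 ZF=0 PC=13
Step 14: PC=13 exec 'HALT'. After: A=-26 B=2 C=-6 D=-25 ZF=0 PC=13 HALTED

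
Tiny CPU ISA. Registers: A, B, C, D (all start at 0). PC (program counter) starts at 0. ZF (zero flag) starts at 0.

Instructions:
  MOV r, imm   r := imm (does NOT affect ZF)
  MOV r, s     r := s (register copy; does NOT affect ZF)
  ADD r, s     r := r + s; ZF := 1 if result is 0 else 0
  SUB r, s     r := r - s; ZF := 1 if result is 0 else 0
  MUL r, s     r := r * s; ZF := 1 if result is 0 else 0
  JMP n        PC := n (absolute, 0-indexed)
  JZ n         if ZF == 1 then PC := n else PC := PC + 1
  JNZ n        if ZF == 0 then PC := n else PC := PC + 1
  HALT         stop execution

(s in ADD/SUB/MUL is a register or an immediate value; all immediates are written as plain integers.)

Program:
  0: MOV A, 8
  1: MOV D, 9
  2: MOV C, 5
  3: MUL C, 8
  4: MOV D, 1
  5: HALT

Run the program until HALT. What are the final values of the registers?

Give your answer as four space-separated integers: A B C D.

Step 1: PC=0 exec 'MOV A, 8'. After: A=8 B=0 C=0 D=0 ZF=0 PC=1
Step 2: PC=1 exec 'MOV D, 9'. After: A=8 B=0 C=0 D=9 ZF=0 PC=2
Step 3: PC=2 exec 'MOV C, 5'. After: A=8 B=0 C=5 D=9 ZF=0 PC=3
Step 4: PC=3 exec 'MUL C, 8'. After: A=8 B=0 C=40 D=9 ZF=0 PC=4
Step 5: PC=4 exec 'MOV D, 1'. After: A=8 B=0 C=40 D=1 ZF=0 PC=5
Step 6: PC=5 exec 'HALT'. After: A=8 B=0 C=40 D=1 ZF=0 PC=5 HALTED

Answer: 8 0 40 1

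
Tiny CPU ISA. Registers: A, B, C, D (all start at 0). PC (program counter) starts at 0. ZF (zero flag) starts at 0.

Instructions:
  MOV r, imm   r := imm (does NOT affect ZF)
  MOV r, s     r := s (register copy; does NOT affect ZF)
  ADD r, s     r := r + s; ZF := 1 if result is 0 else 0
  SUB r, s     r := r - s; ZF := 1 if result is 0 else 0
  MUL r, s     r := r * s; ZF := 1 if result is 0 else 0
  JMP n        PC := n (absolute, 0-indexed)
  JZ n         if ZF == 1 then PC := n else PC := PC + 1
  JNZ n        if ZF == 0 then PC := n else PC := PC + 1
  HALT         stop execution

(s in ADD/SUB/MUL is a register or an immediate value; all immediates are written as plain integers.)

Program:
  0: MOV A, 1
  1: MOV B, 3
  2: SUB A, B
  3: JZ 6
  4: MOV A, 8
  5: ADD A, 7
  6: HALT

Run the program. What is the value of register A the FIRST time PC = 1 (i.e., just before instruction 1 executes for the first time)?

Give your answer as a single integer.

Step 1: PC=0 exec 'MOV A, 1'. After: A=1 B=0 C=0 D=0 ZF=0 PC=1
First time PC=1: A=1

1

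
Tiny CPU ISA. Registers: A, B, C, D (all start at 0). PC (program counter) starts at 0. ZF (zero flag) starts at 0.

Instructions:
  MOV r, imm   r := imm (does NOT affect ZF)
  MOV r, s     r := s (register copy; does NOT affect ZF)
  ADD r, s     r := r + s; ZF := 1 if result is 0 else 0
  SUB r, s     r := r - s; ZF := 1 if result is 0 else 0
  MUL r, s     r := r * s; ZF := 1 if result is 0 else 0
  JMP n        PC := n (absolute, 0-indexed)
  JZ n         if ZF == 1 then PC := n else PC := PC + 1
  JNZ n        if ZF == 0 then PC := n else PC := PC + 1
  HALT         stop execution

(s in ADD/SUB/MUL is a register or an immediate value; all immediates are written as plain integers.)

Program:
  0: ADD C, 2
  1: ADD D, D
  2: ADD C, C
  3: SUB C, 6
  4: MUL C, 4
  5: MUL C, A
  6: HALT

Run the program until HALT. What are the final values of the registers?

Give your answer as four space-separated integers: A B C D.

Answer: 0 0 0 0

Derivation:
Step 1: PC=0 exec 'ADD C, 2'. After: A=0 B=0 C=2 D=0 ZF=0 PC=1
Step 2: PC=1 exec 'ADD D, D'. After: A=0 B=0 C=2 D=0 ZF=1 PC=2
Step 3: PC=2 exec 'ADD C, C'. After: A=0 B=0 C=4 D=0 ZF=0 PC=3
Step 4: PC=3 exec 'SUB C, 6'. After: A=0 B=0 C=-2 D=0 ZF=0 PC=4
Step 5: PC=4 exec 'MUL C, 4'. After: A=0 B=0 C=-8 D=0 ZF=0 PC=5
Step 6: PC=5 exec 'MUL C, A'. After: A=0 B=0 C=0 D=0 ZF=1 PC=6
Step 7: PC=6 exec 'HALT'. After: A=0 B=0 C=0 D=0 ZF=1 PC=6 HALTED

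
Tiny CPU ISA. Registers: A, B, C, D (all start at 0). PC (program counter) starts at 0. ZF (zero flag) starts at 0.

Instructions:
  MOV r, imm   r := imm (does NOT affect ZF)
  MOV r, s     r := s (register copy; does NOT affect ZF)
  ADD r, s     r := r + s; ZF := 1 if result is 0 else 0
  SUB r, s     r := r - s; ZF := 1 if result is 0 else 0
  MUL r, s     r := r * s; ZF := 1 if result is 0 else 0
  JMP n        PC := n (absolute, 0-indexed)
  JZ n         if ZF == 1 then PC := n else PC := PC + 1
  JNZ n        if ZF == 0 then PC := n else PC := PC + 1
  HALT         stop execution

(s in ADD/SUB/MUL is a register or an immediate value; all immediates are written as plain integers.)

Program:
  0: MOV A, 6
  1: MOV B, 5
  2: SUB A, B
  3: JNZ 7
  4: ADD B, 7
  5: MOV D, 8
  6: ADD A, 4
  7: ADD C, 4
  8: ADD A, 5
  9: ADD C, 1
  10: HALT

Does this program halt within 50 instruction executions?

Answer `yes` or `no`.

Answer: yes

Derivation:
Step 1: PC=0 exec 'MOV A, 6'. After: A=6 B=0 C=0 D=0 ZF=0 PC=1
Step 2: PC=1 exec 'MOV B, 5'. After: A=6 B=5 C=0 D=0 ZF=0 PC=2
Step 3: PC=2 exec 'SUB A, B'. After: A=1 B=5 C=0 D=0 ZF=0 PC=3
Step 4: PC=3 exec 'JNZ 7'. After: A=1 B=5 C=0 D=0 ZF=0 PC=7
Step 5: PC=7 exec 'ADD C, 4'. After: A=1 B=5 C=4 D=0 ZF=0 PC=8
Step 6: PC=8 exec 'ADD A, 5'. After: A=6 B=5 C=4 D=0 ZF=0 PC=9
Step 7: PC=9 exec 'ADD C, 1'. After: A=6 B=5 C=5 D=0 ZF=0 PC=10
Step 8: PC=10 exec 'HALT'. After: A=6 B=5 C=5 D=0 ZF=0 PC=10 HALTED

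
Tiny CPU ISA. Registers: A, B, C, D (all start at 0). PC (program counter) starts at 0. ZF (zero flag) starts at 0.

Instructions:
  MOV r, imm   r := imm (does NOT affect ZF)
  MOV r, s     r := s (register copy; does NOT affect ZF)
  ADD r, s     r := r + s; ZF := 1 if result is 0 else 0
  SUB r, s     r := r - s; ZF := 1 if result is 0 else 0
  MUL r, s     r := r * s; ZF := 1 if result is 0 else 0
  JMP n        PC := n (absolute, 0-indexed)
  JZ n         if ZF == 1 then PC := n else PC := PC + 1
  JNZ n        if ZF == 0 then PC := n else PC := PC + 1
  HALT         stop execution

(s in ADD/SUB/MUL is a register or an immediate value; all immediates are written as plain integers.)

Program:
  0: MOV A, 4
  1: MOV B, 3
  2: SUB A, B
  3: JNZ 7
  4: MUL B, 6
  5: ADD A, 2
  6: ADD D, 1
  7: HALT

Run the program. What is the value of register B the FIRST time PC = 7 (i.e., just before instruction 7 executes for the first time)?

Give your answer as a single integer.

Step 1: PC=0 exec 'MOV A, 4'. After: A=4 B=0 C=0 D=0 ZF=0 PC=1
Step 2: PC=1 exec 'MOV B, 3'. After: A=4 B=3 C=0 D=0 ZF=0 PC=2
Step 3: PC=2 exec 'SUB A, B'. After: A=1 B=3 C=0 D=0 ZF=0 PC=3
Step 4: PC=3 exec 'JNZ 7'. After: A=1 B=3 C=0 D=0 ZF=0 PC=7
First time PC=7: B=3

3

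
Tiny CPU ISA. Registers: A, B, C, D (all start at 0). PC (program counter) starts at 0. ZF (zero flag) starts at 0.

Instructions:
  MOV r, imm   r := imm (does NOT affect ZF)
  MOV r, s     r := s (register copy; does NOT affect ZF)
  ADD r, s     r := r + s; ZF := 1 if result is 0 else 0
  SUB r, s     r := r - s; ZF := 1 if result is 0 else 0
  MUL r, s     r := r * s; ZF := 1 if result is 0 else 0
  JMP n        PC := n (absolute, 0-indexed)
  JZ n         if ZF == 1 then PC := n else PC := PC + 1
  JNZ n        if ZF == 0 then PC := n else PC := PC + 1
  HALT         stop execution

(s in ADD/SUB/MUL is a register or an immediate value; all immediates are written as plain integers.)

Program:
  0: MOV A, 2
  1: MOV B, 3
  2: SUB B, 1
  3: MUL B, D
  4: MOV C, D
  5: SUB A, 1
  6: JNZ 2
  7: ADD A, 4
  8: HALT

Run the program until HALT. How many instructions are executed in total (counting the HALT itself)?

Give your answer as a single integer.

Step 1: PC=0 exec 'MOV A, 2'. After: A=2 B=0 C=0 D=0 ZF=0 PC=1
Step 2: PC=1 exec 'MOV B, 3'. After: A=2 B=3 C=0 D=0 ZF=0 PC=2
Step 3: PC=2 exec 'SUB B, 1'. After: A=2 B=2 C=0 D=0 ZF=0 PC=3
Step 4: PC=3 exec 'MUL B, D'. After: A=2 B=0 C=0 D=0 ZF=1 PC=4
Step 5: PC=4 exec 'MOV C, D'. After: A=2 B=0 C=0 D=0 ZF=1 PC=5
Step 6: PC=5 exec 'SUB A, 1'. After: A=1 B=0 C=0 D=0 ZF=0 PC=6
Step 7: PC=6 exec 'JNZ 2'. After: A=1 B=0 C=0 D=0 ZF=0 PC=2
Step 8: PC=2 exec 'SUB B, 1'. After: A=1 B=-1 C=0 D=0 ZF=0 PC=3
Step 9: PC=3 exec 'MUL B, D'. After: A=1 B=0 C=0 D=0 ZF=1 PC=4
Step 10: PC=4 exec 'MOV C, D'. After: A=1 B=0 C=0 D=0 ZF=1 PC=5
Step 11: PC=5 exec 'SUB A, 1'. After: A=0 B=0 C=0 D=0 ZF=1 PC=6
Step 12: PC=6 exec 'JNZ 2'. After: A=0 B=0 C=0 D=0 ZF=1 PC=7
Step 13: PC=7 exec 'ADD A, 4'. After: A=4 B=0 C=0 D=0 ZF=0 PC=8
Step 14: PC=8 exec 'HALT'. After: A=4 B=0 C=0 D=0 ZF=0 PC=8 HALTED
Total instructions executed: 14

Answer: 14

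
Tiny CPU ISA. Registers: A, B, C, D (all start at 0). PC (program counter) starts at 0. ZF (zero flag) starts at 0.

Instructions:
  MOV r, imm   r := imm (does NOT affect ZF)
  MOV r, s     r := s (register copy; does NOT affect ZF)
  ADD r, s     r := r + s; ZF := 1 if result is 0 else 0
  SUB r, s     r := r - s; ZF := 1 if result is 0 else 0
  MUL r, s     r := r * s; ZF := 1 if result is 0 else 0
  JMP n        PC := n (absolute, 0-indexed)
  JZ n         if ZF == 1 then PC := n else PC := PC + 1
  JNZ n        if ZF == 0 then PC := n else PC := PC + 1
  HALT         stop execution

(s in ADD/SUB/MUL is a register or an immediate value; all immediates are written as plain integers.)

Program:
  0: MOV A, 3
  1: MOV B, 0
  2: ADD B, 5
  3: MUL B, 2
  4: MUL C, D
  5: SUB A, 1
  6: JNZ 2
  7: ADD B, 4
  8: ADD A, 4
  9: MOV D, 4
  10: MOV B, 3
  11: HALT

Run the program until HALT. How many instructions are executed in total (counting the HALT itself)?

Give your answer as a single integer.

Step 1: PC=0 exec 'MOV A, 3'. After: A=3 B=0 C=0 D=0 ZF=0 PC=1
Step 2: PC=1 exec 'MOV B, 0'. After: A=3 B=0 C=0 D=0 ZF=0 PC=2
Step 3: PC=2 exec 'ADD B, 5'. After: A=3 B=5 C=0 D=0 ZF=0 PC=3
Step 4: PC=3 exec 'MUL B, 2'. After: A=3 B=10 C=0 D=0 ZF=0 PC=4
Step 5: PC=4 exec 'MUL C, D'. After: A=3 B=10 C=0 D=0 ZF=1 PC=5
Step 6: PC=5 exec 'SUB A, 1'. After: A=2 B=10 C=0 D=0 ZF=0 PC=6
Step 7: PC=6 exec 'JNZ 2'. After: A=2 B=10 C=0 D=0 ZF=0 PC=2
Step 8: PC=2 exec 'ADD B, 5'. After: A=2 B=15 C=0 D=0 ZF=0 PC=3
Step 9: PC=3 exec 'MUL B, 2'. After: A=2 B=30 C=0 D=0 ZF=0 PC=4
Step 10: PC=4 exec 'MUL C, D'. After: A=2 B=30 C=0 D=0 ZF=1 PC=5
Step 11: PC=5 exec 'SUB A, 1'. After: A=1 B=30 C=0 D=0 ZF=0 PC=6
Step 12: PC=6 exec 'JNZ 2'. After: A=1 B=30 C=0 D=0 ZF=0 PC=2
Step 13: PC=2 exec 'ADD B, 5'. After: A=1 B=35 C=0 D=0 ZF=0 PC=3
Step 14: PC=3 exec 'MUL B, 2'. After: A=1 B=70 C=0 D=0 ZF=0 PC=4
Step 15: PC=4 exec 'MUL C, D'. After: A=1 B=70 C=0 D=0 ZF=1 PC=5
Step 16: PC=5 exec 'SUB A, 1'. After: A=0 B=70 C=0 D=0 ZF=1 PC=6
Step 17: PC=6 exec 'JNZ 2'. After: A=0 B=70 C=0 D=0 ZF=1 PC=7
Step 18: PC=7 exec 'ADD B, 4'. After: A=0 B=74 C=0 D=0 ZF=0 PC=8
Step 19: PC=8 exec 'ADD A, 4'. After: A=4 B=74 C=0 D=0 ZF=0 PC=9
Step 20: PC=9 exec 'MOV D, 4'. After: A=4 B=74 C=0 D=4 ZF=0 PC=10
Step 21: PC=10 exec 'MOV B, 3'. After: A=4 B=3 C=0 D=4 ZF=0 PC=11
Step 22: PC=11 exec 'HALT'. After: A=4 B=3 C=0 D=4 ZF=0 PC=11 HALTED
Total instructions executed: 22

Answer: 22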